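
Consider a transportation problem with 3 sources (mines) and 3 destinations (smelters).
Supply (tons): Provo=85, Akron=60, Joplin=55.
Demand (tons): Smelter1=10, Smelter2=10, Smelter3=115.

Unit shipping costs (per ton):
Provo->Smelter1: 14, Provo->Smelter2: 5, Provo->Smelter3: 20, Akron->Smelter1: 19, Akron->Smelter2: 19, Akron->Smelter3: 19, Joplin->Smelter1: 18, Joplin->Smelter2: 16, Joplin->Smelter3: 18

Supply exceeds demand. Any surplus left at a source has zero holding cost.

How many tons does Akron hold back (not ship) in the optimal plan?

An optimal plan:
  Provo–Smelter1: 10 tons
  Provo–Smelter2: 10 tons
  Akron–Smelter3: 60 tons
  Joplin–Smelter3: 55 tons
Total cost = 2320.
Akron ships 60 of its 60, leaving 0.

0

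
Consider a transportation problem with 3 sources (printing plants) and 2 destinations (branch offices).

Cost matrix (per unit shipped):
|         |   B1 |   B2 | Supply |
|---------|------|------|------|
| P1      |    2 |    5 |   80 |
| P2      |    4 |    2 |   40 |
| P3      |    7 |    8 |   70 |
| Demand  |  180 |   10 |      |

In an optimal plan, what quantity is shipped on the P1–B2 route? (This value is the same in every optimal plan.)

The minimum-cost plan:
  P1 to B1: 80 × 2 = 160
  P2 to B1: 30 × 4 = 120
  P2 to B2: 10 × 2 = 20
  P3 to B1: 70 × 7 = 490
Total cost = 790.
The route P1→B2 is not used.

0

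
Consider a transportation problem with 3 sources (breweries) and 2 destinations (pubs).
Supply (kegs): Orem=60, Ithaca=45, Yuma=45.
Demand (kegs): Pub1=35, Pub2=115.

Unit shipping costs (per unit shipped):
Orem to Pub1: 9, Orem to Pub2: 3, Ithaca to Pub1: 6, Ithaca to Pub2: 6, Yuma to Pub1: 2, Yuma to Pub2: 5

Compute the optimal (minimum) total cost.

A cheapest plan:
  Orem to Pub2: 60 × 3 = 180
  Ithaca to Pub2: 45 × 6 = 270
  Yuma to Pub1: 35 × 2 = 70
  Yuma to Pub2: 10 × 5 = 50
Total = 180 + 270 + 70 + 50 = 570.

570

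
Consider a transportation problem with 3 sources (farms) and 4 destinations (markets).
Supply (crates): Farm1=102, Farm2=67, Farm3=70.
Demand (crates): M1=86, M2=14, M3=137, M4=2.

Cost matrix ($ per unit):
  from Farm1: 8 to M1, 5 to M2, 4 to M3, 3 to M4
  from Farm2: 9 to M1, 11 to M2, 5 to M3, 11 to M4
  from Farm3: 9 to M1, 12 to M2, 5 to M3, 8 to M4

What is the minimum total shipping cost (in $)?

Optimal allocation:
  Farm1->M2: 14 × $5 = $70
  Farm1->M3: 86 × $4 = $344
  Farm1->M4: 2 × $3 = $6
  Farm2->M1: 67 × $9 = $603
  Farm3->M1: 19 × $9 = $171
  Farm3->M3: 51 × $5 = $255
Total = 70 + 344 + 6 + 603 + 171 + 255 = $1449.
(Supply check: Farm1 ships 102; Farm2 ships 67; Farm3 ships 70.)

1449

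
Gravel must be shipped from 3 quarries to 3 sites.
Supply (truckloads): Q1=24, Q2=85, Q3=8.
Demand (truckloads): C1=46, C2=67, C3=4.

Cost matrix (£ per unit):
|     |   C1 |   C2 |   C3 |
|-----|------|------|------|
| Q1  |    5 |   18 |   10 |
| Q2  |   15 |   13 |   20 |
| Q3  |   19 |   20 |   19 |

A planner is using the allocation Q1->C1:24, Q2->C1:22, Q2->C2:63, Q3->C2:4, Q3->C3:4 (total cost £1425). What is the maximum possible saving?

12

Current plan cost = 24·5 + 22·15 + 63·13 + 4·20 + 4·19 = £1425.
Optimal plan:
  Q1→C1: 24 × £5 = £120
  Q2→C1: 18 × £15 = £270
  Q2→C2: 67 × £13 = £871
  Q3→C1: 4 × £19 = £76
  Q3→C3: 4 × £19 = £76
Optimal cost = £1413.
Saving = 1425 − 1413 = £12.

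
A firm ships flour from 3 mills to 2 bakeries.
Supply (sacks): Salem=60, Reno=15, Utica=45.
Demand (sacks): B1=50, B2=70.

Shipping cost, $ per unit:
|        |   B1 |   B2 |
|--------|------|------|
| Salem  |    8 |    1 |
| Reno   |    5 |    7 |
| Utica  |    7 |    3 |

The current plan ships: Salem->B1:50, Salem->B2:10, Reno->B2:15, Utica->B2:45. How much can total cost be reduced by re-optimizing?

Current plan cost = 50·8 + 10·1 + 15·7 + 45·3 = $650.
Optimal plan:
  Salem→B2: 60 sacks
  Reno→B1: 15 sacks
  Utica→B1: 35 sacks
  Utica→B2: 10 sacks
Optimal cost = $410.
Saving = 650 − 410 = $240.

240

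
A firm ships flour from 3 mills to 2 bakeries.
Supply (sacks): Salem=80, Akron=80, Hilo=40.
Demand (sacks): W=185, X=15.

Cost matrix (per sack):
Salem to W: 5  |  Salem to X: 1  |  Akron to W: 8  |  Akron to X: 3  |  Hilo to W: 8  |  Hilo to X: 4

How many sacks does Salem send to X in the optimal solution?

0

Optimal shipments:
  Salem->W: 80 × 5 = 400
  Akron->W: 65 × 8 = 520
  Akron->X: 15 × 3 = 45
  Hilo->W: 40 × 8 = 320
Total cost = 1285.
The route Salem→X is not used.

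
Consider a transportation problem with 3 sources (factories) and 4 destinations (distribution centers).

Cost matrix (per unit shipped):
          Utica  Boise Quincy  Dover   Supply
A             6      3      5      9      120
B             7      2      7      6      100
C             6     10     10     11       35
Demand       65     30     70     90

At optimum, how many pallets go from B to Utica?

Solving gives:
  A->Utica: 30 pallets
  A->Boise: 20 pallets
  A->Quincy: 70 pallets
  B->Boise: 10 pallets
  B->Dover: 90 pallets
  C->Utica: 35 pallets
Total cost = 1360.
The route B→Utica is not used.

0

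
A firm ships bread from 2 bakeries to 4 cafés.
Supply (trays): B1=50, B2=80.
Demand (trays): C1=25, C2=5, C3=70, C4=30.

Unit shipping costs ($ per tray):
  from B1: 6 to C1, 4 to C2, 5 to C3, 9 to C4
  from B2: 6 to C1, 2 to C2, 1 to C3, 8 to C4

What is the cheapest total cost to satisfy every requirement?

Optimal allocation:
  B1 to C1: 25 × $6 = $150
  B1 to C4: 25 × $9 = $225
  B2 to C2: 5 × $2 = $10
  B2 to C3: 70 × $1 = $70
  B2 to C4: 5 × $8 = $40
Total = 150 + 225 + 10 + 70 + 40 = $495.

495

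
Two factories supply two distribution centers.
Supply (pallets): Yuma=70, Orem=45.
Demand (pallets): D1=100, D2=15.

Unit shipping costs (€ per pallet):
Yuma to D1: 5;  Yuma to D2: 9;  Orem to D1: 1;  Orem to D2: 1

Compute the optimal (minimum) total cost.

Optimal allocation:
  Yuma->D1: 70 × €5 = €350
  Orem->D1: 30 × €1 = €30
  Orem->D2: 15 × €1 = €15
Total = 350 + 30 + 15 = €395.

395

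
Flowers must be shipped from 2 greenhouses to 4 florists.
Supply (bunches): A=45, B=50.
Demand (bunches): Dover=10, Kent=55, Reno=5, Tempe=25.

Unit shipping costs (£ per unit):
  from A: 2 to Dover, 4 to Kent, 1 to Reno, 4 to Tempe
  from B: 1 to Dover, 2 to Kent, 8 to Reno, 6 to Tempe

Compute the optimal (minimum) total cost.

245

One minimum-cost allocation:
  A→Dover: 10 × £2 = £20
  A→Kent: 5 × £4 = £20
  A→Reno: 5 × £1 = £5
  A→Tempe: 25 × £4 = £100
  B→Kent: 50 × £2 = £100
Total = 20 + 20 + 5 + 100 + 100 = £245.
(Supply check: A ships 45; B ships 50.)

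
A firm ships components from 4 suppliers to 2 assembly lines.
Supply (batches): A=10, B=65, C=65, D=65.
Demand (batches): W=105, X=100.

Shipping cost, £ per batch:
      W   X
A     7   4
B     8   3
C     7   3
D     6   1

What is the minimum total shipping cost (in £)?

One minimum-cost allocation:
  A→W: 10 × £7 = £70
  B→W: 30 × £8 = £240
  B→X: 35 × £3 = £105
  C→W: 65 × £7 = £455
  D→X: 65 × £1 = £65
Total = 70 + 240 + 105 + 455 + 65 = £935.

935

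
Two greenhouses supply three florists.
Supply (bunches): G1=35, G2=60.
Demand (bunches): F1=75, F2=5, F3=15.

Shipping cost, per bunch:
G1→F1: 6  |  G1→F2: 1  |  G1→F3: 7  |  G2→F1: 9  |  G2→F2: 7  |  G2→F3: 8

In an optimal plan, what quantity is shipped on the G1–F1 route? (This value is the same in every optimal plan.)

30

Optimal shipments:
  G1→F1: 30 × 6 = 180
  G1→F2: 5 × 1 = 5
  G2→F1: 45 × 9 = 405
  G2→F3: 15 × 8 = 120
Total cost = 710.
So G1→F1 carries 30 bunches.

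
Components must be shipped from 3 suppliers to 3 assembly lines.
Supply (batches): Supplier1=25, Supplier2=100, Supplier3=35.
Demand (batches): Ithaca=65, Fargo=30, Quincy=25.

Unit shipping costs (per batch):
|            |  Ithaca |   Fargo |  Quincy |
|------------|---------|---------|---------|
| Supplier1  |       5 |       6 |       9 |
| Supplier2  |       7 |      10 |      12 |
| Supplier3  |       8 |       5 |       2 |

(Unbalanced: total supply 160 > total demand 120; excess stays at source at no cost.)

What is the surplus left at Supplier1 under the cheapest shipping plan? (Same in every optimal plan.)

0

Minimum-cost shipments:
  Supplier1 to Ithaca: 5 × 5 = 25
  Supplier1 to Fargo: 20 × 6 = 120
  Supplier2 to Ithaca: 60 × 7 = 420
  Supplier3 to Fargo: 10 × 5 = 50
  Supplier3 to Quincy: 25 × 2 = 50
Total cost = 665.
Supplier1 ships 25 of its 25, leaving 0.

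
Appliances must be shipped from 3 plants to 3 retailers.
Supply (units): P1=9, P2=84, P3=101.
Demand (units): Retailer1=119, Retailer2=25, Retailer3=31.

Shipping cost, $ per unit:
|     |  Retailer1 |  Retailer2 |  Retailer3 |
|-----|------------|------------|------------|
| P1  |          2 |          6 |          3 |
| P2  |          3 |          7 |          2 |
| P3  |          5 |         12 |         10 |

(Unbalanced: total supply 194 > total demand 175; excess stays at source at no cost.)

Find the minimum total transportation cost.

An optimal shipping plan:
  P1 to Retailer2: 9 × $6 = $54
  P2 to Retailer1: 37 × $3 = $111
  P2 to Retailer2: 16 × $7 = $112
  P2 to Retailer3: 31 × $2 = $62
  P3 to Retailer1: 82 × $5 = $410
Total = 54 + 111 + 112 + 62 + 410 = $749.

749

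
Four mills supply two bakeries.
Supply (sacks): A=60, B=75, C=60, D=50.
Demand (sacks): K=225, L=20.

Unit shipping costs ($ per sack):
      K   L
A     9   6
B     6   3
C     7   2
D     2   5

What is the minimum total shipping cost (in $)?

One minimum-cost allocation:
  A to K: 60 × $9 = $540
  B to K: 75 × $6 = $450
  C to K: 40 × $7 = $280
  C to L: 20 × $2 = $40
  D to K: 50 × $2 = $100
Total = 540 + 450 + 280 + 40 + 100 = $1410.

1410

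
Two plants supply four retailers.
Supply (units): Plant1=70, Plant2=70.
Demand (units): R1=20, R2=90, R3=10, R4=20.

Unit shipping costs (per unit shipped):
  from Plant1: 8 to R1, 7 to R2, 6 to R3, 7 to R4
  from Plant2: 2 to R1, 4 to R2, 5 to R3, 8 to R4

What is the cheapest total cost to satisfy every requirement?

Optimal allocation:
  Plant1–R2: 40 × 7 = 280
  Plant1–R3: 10 × 6 = 60
  Plant1–R4: 20 × 7 = 140
  Plant2–R1: 20 × 2 = 40
  Plant2–R2: 50 × 4 = 200
Total = 280 + 60 + 140 + 40 + 200 = 720.
(Supply check: Plant1 ships 70; Plant2 ships 70.)

720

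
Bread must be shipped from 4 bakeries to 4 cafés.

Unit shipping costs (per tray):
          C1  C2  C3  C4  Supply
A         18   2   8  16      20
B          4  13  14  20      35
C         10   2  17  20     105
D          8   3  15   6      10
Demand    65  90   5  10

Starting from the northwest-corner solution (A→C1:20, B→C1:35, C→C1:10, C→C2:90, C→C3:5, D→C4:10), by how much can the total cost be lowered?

Current plan cost = 20·18 + 35·4 + 10·10 + 90·2 + 5·17 + 10·6 = 925.
Optimal plan:
  A->C2: 15 × 2 = 30
  A->C3: 5 × 8 = 40
  B->C1: 35 × 4 = 140
  C->C1: 30 × 10 = 300
  C->C2: 75 × 2 = 150
  D->C4: 10 × 6 = 60
Optimal cost = 720.
Saving = 925 − 720 = 205.

205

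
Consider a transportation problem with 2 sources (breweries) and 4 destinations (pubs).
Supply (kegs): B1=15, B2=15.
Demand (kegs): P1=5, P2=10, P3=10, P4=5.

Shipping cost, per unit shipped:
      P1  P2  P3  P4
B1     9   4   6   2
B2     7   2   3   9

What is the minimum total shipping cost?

115

One minimum-cost allocation:
  B1 to P1: 5 × 9 = 45
  B1 to P2: 5 × 4 = 20
  B1 to P4: 5 × 2 = 10
  B2 to P2: 5 × 2 = 10
  B2 to P3: 10 × 3 = 30
Total = 45 + 20 + 10 + 10 + 30 = 115.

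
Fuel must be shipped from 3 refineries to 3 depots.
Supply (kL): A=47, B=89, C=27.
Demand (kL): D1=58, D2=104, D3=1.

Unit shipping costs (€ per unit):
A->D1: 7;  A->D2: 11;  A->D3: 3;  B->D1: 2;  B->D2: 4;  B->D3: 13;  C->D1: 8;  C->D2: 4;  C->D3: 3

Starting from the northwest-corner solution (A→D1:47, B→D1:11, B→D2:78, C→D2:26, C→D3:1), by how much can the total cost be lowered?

Current plan cost = 47·7 + 11·2 + 78·4 + 26·4 + 1·3 = €770.
Optimal plan:
  A to D1: 46 × €7 = €322
  A to D3: 1 × €3 = €3
  B to D1: 12 × €2 = €24
  B to D2: 77 × €4 = €308
  C to D2: 27 × €4 = €108
Optimal cost = €765.
Saving = 770 − 765 = €5.

5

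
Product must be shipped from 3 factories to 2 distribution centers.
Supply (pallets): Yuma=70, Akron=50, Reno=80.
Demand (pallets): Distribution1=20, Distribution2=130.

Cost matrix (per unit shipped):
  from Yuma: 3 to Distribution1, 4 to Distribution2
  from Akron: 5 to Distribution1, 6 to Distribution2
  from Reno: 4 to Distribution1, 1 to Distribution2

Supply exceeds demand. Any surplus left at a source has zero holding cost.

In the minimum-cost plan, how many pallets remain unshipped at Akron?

Minimum-cost shipments:
  Yuma to Distribution1: 20 × 3 = 60
  Yuma to Distribution2: 50 × 4 = 200
  Reno to Distribution2: 80 × 1 = 80
Total cost = 340.
Akron ships 0 of its 50, leaving 50.

50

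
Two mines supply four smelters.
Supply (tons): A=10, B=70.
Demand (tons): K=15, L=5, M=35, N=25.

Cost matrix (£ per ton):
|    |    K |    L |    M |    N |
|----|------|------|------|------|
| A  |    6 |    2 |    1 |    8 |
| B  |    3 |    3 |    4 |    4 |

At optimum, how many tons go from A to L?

Optimal shipments:
  A->M: 10 × £1 = £10
  B->K: 15 × £3 = £45
  B->L: 5 × £3 = £15
  B->M: 25 × £4 = £100
  B->N: 25 × £4 = £100
Total cost = £270.
The route A→L is not used.

0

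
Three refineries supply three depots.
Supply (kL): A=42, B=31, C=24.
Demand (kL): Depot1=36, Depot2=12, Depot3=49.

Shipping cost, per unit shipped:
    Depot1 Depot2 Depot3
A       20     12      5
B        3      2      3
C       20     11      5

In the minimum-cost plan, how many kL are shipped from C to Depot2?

12

Optimal shipments:
  A→Depot3: 42 × 5 = 210
  B→Depot1: 31 × 3 = 93
  C→Depot1: 5 × 20 = 100
  C→Depot2: 12 × 11 = 132
  C→Depot3: 7 × 5 = 35
Total cost = 570.
So C→Depot2 carries 12 kL.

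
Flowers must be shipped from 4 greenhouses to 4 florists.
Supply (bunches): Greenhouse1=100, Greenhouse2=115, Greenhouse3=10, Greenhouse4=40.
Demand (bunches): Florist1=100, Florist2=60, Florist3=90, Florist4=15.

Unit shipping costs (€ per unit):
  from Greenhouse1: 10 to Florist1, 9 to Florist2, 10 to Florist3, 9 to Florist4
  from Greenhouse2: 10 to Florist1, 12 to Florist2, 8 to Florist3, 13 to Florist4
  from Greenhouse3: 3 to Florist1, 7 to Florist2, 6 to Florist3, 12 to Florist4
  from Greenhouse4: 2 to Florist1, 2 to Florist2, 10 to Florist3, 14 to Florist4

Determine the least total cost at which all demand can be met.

One minimum-cost allocation:
  Greenhouse1–Florist1: 25 bunches
  Greenhouse1–Florist2: 60 bunches
  Greenhouse1–Florist4: 15 bunches
  Greenhouse2–Florist1: 25 bunches
  Greenhouse2–Florist3: 90 bunches
  Greenhouse3–Florist1: 10 bunches
  Greenhouse4–Florist1: 40 bunches
Total cost = €2005.

2005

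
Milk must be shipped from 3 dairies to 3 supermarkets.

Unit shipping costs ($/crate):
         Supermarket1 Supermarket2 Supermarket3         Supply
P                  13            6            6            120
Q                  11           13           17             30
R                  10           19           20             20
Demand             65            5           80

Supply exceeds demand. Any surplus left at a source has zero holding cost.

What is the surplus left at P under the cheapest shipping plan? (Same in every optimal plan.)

Minimum-cost shipments:
  P→Supermarket1: 15 × $13 = $195
  P→Supermarket2: 5 × $6 = $30
  P→Supermarket3: 80 × $6 = $480
  Q→Supermarket1: 30 × $11 = $330
  R→Supermarket1: 20 × $10 = $200
Total cost = $1235.
P ships 100 of its 120, leaving 20.

20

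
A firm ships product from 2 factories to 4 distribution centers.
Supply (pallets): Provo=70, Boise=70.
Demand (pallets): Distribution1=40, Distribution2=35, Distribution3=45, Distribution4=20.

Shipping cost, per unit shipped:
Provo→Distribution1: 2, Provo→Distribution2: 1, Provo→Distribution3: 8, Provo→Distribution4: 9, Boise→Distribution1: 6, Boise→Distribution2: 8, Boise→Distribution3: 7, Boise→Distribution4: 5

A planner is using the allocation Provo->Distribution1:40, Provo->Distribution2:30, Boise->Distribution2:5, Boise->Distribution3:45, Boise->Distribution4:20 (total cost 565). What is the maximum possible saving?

Current plan cost = 40·2 + 30·1 + 5·8 + 45·7 + 20·5 = 565.
Optimal plan:
  Provo–Distribution1: 35 × 2 = 70
  Provo–Distribution2: 35 × 1 = 35
  Boise–Distribution1: 5 × 6 = 30
  Boise–Distribution3: 45 × 7 = 315
  Boise–Distribution4: 20 × 5 = 100
Optimal cost = 550.
Saving = 565 − 550 = 15.

15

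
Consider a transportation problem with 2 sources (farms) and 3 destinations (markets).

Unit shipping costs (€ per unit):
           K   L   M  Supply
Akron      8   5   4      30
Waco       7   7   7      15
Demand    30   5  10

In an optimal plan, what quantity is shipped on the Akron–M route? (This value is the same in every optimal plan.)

Optimal shipments:
  Akron→K: 15 × €8 = €120
  Akron→L: 5 × €5 = €25
  Akron→M: 10 × €4 = €40
  Waco→K: 15 × €7 = €105
Total cost = €290.
So Akron→M carries 10 crates.

10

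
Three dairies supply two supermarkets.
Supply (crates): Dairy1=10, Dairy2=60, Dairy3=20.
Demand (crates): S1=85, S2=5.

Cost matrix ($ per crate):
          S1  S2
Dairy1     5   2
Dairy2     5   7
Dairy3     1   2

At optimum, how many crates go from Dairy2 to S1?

The minimum-cost plan:
  Dairy1→S1: 5 × $5 = $25
  Dairy1→S2: 5 × $2 = $10
  Dairy2→S1: 60 × $5 = $300
  Dairy3→S1: 20 × $1 = $20
Total cost = $355.
So Dairy2→S1 carries 60 crates.

60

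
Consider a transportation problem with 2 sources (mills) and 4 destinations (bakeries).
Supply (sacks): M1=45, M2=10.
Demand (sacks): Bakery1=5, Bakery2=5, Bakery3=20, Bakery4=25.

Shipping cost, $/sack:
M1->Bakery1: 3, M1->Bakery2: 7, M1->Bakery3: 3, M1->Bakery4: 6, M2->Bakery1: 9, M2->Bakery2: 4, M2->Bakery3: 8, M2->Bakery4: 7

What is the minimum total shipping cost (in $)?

250

A cheapest plan:
  M1 to Bakery1: 5 × $3 = $15
  M1 to Bakery3: 20 × $3 = $60
  M1 to Bakery4: 20 × $6 = $120
  M2 to Bakery2: 5 × $4 = $20
  M2 to Bakery4: 5 × $7 = $35
Total = 15 + 60 + 120 + 20 + 35 = $250.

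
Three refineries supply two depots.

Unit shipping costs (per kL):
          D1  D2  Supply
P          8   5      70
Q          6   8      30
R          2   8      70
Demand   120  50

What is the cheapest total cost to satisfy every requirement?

730

Optimal allocation:
  P→D1: 20 × 8 = 160
  P→D2: 50 × 5 = 250
  Q→D1: 30 × 6 = 180
  R→D1: 70 × 2 = 140
Total = 160 + 250 + 180 + 140 = 730.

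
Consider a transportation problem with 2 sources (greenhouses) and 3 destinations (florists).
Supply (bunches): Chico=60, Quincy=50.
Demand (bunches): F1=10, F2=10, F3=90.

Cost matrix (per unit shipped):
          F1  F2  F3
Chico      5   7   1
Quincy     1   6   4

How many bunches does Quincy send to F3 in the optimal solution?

30

Solving gives:
  Chico to F3: 60 × 1 = 60
  Quincy to F1: 10 × 1 = 10
  Quincy to F2: 10 × 6 = 60
  Quincy to F3: 30 × 4 = 120
Total cost = 250.
So Quincy→F3 carries 30 bunches.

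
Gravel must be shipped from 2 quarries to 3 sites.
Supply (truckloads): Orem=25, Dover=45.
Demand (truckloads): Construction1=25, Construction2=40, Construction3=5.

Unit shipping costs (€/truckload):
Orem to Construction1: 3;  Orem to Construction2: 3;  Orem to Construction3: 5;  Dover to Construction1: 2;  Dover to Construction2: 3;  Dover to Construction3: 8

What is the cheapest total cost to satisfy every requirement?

An optimal shipping plan:
  Orem–Construction2: 20 × €3 = €60
  Orem–Construction3: 5 × €5 = €25
  Dover–Construction1: 25 × €2 = €50
  Dover–Construction2: 20 × €3 = €60
Total = 60 + 25 + 50 + 60 = €195.
(Supply check: Orem ships 25; Dover ships 45.)

195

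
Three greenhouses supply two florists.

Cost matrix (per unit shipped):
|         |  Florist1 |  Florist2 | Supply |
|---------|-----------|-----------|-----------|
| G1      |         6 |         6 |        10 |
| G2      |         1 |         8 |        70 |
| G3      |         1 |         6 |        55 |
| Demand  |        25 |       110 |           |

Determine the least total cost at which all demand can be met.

A cheapest plan:
  G1→Florist2: 10 bunches
  G2→Florist1: 25 bunches
  G2→Florist2: 45 bunches
  G3→Florist2: 55 bunches
Total cost = 775.

775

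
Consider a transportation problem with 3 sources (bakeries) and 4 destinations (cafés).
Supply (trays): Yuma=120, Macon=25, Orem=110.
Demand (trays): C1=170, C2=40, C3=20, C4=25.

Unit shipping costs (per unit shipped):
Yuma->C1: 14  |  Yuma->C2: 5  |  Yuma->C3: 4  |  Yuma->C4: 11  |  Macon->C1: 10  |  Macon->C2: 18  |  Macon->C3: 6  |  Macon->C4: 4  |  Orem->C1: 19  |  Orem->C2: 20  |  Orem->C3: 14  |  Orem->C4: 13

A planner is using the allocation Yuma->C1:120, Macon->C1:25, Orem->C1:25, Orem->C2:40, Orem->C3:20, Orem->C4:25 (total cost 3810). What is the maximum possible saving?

Current plan cost = 120·14 + 25·10 + 25·19 + 40·20 + 20·14 + 25·13 = 3810.
Optimal plan:
  Yuma→C1: 60 × 14 = 840
  Yuma→C2: 40 × 5 = 200
  Yuma→C3: 20 × 4 = 80
  Macon→C1: 25 × 10 = 250
  Orem→C1: 85 × 19 = 1615
  Orem→C4: 25 × 13 = 325
Optimal cost = 3310.
Saving = 3810 − 3310 = 500.

500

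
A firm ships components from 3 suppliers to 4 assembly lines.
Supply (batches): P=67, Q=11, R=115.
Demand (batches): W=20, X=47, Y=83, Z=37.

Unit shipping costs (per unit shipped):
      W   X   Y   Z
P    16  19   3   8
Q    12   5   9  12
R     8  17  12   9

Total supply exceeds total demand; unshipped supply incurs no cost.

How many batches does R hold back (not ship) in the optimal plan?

An optimal plan:
  P->Y: 67 × 3 = 201
  Q->X: 11 × 5 = 55
  R->W: 20 × 8 = 160
  R->X: 36 × 17 = 612
  R->Y: 16 × 12 = 192
  R->Z: 37 × 9 = 333
Total cost = 1553.
R ships 109 of its 115, leaving 6.

6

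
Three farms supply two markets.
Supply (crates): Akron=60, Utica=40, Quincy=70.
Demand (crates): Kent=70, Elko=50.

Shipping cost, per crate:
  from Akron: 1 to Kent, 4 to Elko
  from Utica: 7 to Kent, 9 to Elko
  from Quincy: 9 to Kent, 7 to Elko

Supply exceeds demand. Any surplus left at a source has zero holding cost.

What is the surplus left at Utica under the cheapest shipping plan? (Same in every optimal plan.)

Minimum-cost shipments:
  Akron→Kent: 60 × 1 = 60
  Utica→Kent: 10 × 7 = 70
  Quincy→Elko: 50 × 7 = 350
Total cost = 480.
Utica ships 10 of its 40, leaving 30.

30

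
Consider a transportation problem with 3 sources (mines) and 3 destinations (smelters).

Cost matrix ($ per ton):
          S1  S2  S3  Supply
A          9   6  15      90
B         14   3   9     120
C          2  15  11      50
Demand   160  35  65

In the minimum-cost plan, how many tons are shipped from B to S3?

65

Optimal shipments:
  A–S1: 90 × $9 = $810
  B–S1: 20 × $14 = $280
  B–S2: 35 × $3 = $105
  B–S3: 65 × $9 = $585
  C–S1: 50 × $2 = $100
Total cost = $1880.
So B→S3 carries 65 tons.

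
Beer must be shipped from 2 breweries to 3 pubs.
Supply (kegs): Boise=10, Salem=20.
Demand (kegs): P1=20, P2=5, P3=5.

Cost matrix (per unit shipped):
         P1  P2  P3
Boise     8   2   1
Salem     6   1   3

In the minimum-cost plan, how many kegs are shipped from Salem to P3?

Optimal shipments:
  Boise to P2: 5 kegs
  Boise to P3: 5 kegs
  Salem to P1: 20 kegs
Total cost = 135.
The route Salem→P3 is not used.

0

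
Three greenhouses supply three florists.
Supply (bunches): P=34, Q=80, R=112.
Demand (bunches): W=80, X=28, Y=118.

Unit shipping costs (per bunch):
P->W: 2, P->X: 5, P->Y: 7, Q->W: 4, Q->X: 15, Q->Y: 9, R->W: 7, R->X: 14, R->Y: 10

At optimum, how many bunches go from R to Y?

Optimal shipments:
  P–X: 28 × 5 = 140
  P–Y: 6 × 7 = 42
  Q–W: 80 × 4 = 320
  R–Y: 112 × 10 = 1120
Total cost = 1622.
So R→Y carries 112 bunches.

112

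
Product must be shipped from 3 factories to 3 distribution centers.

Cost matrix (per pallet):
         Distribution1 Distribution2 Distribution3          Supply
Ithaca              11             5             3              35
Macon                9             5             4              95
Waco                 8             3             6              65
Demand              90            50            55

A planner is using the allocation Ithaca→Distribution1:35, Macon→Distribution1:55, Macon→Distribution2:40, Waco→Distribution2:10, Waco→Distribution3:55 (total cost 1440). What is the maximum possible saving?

310

Current plan cost = 35·11 + 55·9 + 40·5 + 10·3 + 55·6 = 1440.
Optimal plan:
  Ithaca->Distribution3: 35 × 3 = 105
  Macon->Distribution1: 75 × 9 = 675
  Macon->Distribution3: 20 × 4 = 80
  Waco->Distribution1: 15 × 8 = 120
  Waco->Distribution2: 50 × 3 = 150
Optimal cost = 1130.
Saving = 1440 − 1130 = 310.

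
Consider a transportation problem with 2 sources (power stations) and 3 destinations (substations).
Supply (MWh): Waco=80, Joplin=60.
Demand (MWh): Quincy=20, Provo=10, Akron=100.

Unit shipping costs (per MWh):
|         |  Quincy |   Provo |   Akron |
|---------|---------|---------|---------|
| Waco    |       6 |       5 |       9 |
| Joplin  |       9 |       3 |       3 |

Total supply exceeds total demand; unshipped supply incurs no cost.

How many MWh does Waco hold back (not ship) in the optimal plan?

An optimal plan:
  Waco to Quincy: 20 MWh
  Waco to Provo: 10 MWh
  Waco to Akron: 40 MWh
  Joplin to Akron: 60 MWh
Total cost = 710.
Waco ships 70 of its 80, leaving 10.

10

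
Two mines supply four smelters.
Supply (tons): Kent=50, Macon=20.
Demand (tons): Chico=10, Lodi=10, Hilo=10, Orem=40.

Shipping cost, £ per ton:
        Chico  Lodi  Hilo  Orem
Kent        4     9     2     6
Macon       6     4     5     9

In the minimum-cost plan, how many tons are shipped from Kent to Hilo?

10

Optimal shipments:
  Kent->Hilo: 10 tons
  Kent->Orem: 40 tons
  Macon->Chico: 10 tons
  Macon->Lodi: 10 tons
Total cost = £360.
So Kent→Hilo carries 10 tons.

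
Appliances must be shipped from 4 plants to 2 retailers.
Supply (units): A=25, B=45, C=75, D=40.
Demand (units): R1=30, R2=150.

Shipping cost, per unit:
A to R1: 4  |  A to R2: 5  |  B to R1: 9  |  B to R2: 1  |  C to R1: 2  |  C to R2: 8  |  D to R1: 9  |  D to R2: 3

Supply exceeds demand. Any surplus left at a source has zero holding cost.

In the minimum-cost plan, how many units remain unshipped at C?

Minimum-cost shipments:
  A to R2: 25 × 5 = 125
  B to R2: 45 × 1 = 45
  C to R1: 30 × 2 = 60
  C to R2: 40 × 8 = 320
  D to R2: 40 × 3 = 120
Total cost = 670.
C ships 70 of its 75, leaving 5.

5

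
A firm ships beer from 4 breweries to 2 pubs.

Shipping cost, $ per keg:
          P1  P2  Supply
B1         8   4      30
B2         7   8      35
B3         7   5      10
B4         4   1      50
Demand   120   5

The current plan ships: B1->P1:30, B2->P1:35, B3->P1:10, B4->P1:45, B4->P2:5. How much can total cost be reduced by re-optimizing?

Current plan cost = 30·8 + 35·7 + 10·7 + 45·4 + 5·1 = $740.
Optimal plan:
  B1->P1: 25 kegs
  B1->P2: 5 kegs
  B2->P1: 35 kegs
  B3->P1: 10 kegs
  B4->P1: 50 kegs
Optimal cost = $735.
Saving = 740 − 735 = $5.

5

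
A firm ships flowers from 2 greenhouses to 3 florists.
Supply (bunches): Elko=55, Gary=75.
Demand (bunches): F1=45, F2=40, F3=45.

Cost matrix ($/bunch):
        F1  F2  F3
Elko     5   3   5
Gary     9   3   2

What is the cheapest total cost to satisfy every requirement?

An optimal shipping plan:
  Elko to F1: 45 × $5 = $225
  Elko to F2: 10 × $3 = $30
  Gary to F2: 30 × $3 = $90
  Gary to F3: 45 × $2 = $90
Total = 225 + 30 + 90 + 90 = $435.
(Supply check: Elko ships 55; Gary ships 75.)

435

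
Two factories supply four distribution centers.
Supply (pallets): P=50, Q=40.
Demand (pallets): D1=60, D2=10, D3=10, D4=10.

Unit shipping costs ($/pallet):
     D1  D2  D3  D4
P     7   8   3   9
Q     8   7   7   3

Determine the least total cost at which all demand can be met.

570

Optimal allocation:
  P→D1: 40 × $7 = $280
  P→D3: 10 × $3 = $30
  Q→D1: 20 × $8 = $160
  Q→D2: 10 × $7 = $70
  Q→D4: 10 × $3 = $30
Total = 280 + 30 + 160 + 70 + 30 = $570.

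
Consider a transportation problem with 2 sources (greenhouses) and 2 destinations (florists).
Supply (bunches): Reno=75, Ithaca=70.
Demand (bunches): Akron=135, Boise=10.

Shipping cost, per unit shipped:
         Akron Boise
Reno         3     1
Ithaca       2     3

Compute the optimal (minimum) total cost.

345

One minimum-cost allocation:
  Reno→Akron: 65 × 3 = 195
  Reno→Boise: 10 × 1 = 10
  Ithaca→Akron: 70 × 2 = 140
Total = 195 + 10 + 140 = 345.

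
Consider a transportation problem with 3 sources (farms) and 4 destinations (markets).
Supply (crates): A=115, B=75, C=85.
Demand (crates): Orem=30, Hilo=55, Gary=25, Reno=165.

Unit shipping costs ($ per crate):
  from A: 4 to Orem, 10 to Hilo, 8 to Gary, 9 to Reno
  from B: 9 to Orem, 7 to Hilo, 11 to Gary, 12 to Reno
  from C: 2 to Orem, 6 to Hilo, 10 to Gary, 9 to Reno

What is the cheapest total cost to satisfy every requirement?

2190

An optimal shipping plan:
  A->Gary: 5 crates
  A->Reno: 110 crates
  B->Hilo: 55 crates
  B->Gary: 20 crates
  C->Orem: 30 crates
  C->Reno: 55 crates
Total cost = $2190.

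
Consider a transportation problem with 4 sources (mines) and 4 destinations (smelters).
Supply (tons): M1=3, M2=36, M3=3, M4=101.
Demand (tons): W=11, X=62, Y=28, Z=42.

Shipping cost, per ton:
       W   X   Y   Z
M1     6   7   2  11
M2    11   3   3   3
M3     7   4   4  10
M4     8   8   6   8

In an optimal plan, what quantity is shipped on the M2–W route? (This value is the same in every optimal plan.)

Solving gives:
  M1–Y: 3 tons
  M2–Z: 36 tons
  M3–X: 3 tons
  M4–W: 11 tons
  M4–X: 59 tons
  M4–Y: 25 tons
  M4–Z: 6 tons
Total cost = 884.
The route M2→W is not used.

0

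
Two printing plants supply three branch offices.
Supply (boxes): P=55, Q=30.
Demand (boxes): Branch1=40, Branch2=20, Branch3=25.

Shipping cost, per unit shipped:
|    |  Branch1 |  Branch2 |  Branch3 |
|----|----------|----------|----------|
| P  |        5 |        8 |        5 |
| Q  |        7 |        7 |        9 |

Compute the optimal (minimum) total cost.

Optimal allocation:
  P→Branch1: 30 × 5 = 150
  P→Branch3: 25 × 5 = 125
  Q→Branch1: 10 × 7 = 70
  Q→Branch2: 20 × 7 = 140
Total = 150 + 125 + 70 + 140 = 485.

485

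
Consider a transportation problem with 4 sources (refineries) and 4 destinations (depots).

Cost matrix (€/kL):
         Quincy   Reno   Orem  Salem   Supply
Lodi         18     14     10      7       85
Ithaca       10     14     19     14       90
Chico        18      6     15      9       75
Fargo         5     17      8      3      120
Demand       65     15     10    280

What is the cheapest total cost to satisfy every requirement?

Optimal allocation:
  Lodi–Orem: 10 × €10 = €100
  Lodi–Salem: 75 × €7 = €525
  Ithaca–Quincy: 65 × €10 = €650
  Ithaca–Salem: 25 × €14 = €350
  Chico–Reno: 15 × €6 = €90
  Chico–Salem: 60 × €9 = €540
  Fargo–Salem: 120 × €3 = €360
Total = 100 + 525 + 650 + 350 + 90 + 540 + 360 = €2615.

2615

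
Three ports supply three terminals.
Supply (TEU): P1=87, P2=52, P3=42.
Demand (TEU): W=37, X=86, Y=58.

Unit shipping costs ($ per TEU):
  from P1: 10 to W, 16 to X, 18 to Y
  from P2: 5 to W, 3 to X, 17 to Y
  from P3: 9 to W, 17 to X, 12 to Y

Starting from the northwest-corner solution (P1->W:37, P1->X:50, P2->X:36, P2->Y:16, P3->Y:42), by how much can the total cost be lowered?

Current plan cost = 37·10 + 50·16 + 36·3 + 16·17 + 42·12 = $2054.
Optimal plan:
  P1->W: 37 × $10 = $370
  P1->X: 34 × $16 = $544
  P1->Y: 16 × $18 = $288
  P2->X: 52 × $3 = $156
  P3->Y: 42 × $12 = $504
Optimal cost = $1862.
Saving = 2054 − 1862 = $192.

192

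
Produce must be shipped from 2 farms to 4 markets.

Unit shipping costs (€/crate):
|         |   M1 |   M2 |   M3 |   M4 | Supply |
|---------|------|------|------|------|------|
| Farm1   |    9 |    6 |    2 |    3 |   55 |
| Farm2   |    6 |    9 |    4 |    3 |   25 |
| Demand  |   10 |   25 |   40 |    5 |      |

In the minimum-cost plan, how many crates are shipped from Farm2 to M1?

10

Solving gives:
  Farm1–M2: 25 crates
  Farm1–M3: 30 crates
  Farm2–M1: 10 crates
  Farm2–M3: 10 crates
  Farm2–M4: 5 crates
Total cost = €325.
So Farm2→M1 carries 10 crates.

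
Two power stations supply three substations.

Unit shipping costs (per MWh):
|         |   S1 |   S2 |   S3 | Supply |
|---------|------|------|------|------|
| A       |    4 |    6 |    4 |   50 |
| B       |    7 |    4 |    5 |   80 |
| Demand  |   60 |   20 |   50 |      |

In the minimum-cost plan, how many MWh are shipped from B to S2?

The minimum-cost plan:
  A to S1: 50 MWh
  B to S1: 10 MWh
  B to S2: 20 MWh
  B to S3: 50 MWh
Total cost = 600.
So B→S2 carries 20 MWh.

20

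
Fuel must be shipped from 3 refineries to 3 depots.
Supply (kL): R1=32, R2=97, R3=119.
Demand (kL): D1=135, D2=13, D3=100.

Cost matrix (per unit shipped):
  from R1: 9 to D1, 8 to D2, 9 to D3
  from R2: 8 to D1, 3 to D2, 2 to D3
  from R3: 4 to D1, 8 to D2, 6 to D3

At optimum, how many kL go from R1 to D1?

16

The minimum-cost plan:
  R1 to D1: 16 × 9 = 144
  R1 to D2: 13 × 8 = 104
  R1 to D3: 3 × 9 = 27
  R2 to D3: 97 × 2 = 194
  R3 to D1: 119 × 4 = 476
Total cost = 945.
So R1→D1 carries 16 kL.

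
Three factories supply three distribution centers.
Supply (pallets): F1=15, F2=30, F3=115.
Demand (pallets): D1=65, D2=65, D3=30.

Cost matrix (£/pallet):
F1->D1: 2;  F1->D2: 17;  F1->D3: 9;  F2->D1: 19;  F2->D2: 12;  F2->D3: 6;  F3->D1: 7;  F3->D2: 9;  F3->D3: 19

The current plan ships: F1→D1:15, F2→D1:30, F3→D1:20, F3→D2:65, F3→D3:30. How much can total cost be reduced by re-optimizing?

750

Current plan cost = 15·2 + 30·19 + 20·7 + 65·9 + 30·19 = £1895.
Optimal plan:
  F1–D1: 15 × £2 = £30
  F2–D3: 30 × £6 = £180
  F3–D1: 50 × £7 = £350
  F3–D2: 65 × £9 = £585
Optimal cost = £1145.
Saving = 1895 − 1145 = £750.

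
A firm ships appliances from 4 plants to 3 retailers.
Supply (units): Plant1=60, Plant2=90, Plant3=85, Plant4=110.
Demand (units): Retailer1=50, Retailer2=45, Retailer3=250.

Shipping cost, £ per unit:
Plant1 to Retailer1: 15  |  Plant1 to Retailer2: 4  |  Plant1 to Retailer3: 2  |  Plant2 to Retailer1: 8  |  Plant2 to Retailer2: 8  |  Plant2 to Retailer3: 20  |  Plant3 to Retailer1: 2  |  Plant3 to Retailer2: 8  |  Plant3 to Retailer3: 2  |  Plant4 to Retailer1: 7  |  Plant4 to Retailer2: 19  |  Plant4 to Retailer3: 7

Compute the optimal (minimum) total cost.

One minimum-cost allocation:
  Plant1 to Retailer3: 60 × £2 = £120
  Plant2 to Retailer1: 45 × £8 = £360
  Plant2 to Retailer2: 45 × £8 = £360
  Plant3 to Retailer1: 5 × £2 = £10
  Plant3 to Retailer3: 80 × £2 = £160
  Plant4 to Retailer3: 110 × £7 = £770
Total = 120 + 360 + 360 + 10 + 160 + 770 = £1780.
(Supply check: Plant1 ships 60; Plant2 ships 90; Plant3 ships 85; Plant4 ships 110.)

1780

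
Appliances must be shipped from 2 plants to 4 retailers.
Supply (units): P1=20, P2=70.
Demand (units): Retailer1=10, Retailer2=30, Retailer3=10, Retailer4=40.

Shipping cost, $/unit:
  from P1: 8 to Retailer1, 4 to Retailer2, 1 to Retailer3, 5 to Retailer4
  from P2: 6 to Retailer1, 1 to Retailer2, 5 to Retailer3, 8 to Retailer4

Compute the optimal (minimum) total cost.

Optimal allocation:
  P1 to Retailer3: 10 × $1 = $10
  P1 to Retailer4: 10 × $5 = $50
  P2 to Retailer1: 10 × $6 = $60
  P2 to Retailer2: 30 × $1 = $30
  P2 to Retailer4: 30 × $8 = $240
Total = 10 + 50 + 60 + 30 + 240 = $390.

390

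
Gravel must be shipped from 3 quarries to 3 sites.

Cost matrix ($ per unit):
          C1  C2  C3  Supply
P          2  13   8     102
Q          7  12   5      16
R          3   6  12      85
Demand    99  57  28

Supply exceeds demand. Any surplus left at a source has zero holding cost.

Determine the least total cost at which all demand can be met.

An optimal shipping plan:
  P→C1: 90 × $2 = $180
  P→C3: 12 × $8 = $96
  Q→C3: 16 × $5 = $80
  R→C1: 9 × $3 = $27
  R→C2: 57 × $6 = $342
Total = 180 + 96 + 80 + 27 + 342 = $725.
(Supply check: P ships 102; Q ships 16; R ships 66.)

725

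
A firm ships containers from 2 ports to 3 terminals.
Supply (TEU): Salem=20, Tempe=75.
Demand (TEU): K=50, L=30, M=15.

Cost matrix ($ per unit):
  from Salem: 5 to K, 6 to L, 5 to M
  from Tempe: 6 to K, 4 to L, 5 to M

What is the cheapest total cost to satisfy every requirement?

475

Optimal allocation:
  Salem–K: 20 × $5 = $100
  Tempe–K: 30 × $6 = $180
  Tempe–L: 30 × $4 = $120
  Tempe–M: 15 × $5 = $75
Total = 100 + 180 + 120 + 75 = $475.
(Supply check: Salem ships 20; Tempe ships 75.)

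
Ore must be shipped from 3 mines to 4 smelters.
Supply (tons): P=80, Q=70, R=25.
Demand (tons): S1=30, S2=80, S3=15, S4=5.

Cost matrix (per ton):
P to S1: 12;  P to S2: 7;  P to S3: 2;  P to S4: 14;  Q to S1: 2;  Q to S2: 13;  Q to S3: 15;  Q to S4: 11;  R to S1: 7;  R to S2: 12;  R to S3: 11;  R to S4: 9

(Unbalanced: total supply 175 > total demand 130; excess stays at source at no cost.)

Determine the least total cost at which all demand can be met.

Optimal allocation:
  P->S2: 65 × 7 = 455
  P->S3: 15 × 2 = 30
  Q->S1: 30 × 2 = 60
  R->S2: 15 × 12 = 180
  R->S4: 5 × 9 = 45
Total = 455 + 30 + 60 + 180 + 45 = 770.

770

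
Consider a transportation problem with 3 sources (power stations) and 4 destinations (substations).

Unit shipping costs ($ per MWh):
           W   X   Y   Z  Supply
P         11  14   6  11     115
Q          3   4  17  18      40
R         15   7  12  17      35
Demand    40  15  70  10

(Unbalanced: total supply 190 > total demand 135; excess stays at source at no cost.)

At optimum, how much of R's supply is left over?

20

An optimal plan:
  P–Y: 70 MWh
  P–Z: 10 MWh
  Q–W: 40 MWh
  R–X: 15 MWh
Total cost = $755.
R ships 15 of its 35, leaving 20.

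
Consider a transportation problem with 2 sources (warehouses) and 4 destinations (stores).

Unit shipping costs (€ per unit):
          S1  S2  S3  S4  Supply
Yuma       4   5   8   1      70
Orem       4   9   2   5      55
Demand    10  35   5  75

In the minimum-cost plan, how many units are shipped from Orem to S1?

10

Optimal shipments:
  Yuma to S2: 35 units
  Yuma to S4: 35 units
  Orem to S1: 10 units
  Orem to S3: 5 units
  Orem to S4: 40 units
Total cost = €460.
So Orem→S1 carries 10 units.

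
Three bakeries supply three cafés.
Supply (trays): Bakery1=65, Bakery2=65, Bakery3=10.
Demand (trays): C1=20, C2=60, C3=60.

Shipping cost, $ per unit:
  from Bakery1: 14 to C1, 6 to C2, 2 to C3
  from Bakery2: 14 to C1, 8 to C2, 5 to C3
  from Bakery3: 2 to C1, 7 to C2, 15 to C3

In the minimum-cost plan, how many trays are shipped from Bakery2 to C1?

10

Optimal shipments:
  Bakery1->C2: 5 × $6 = $30
  Bakery1->C3: 60 × $2 = $120
  Bakery2->C1: 10 × $14 = $140
  Bakery2->C2: 55 × $8 = $440
  Bakery3->C1: 10 × $2 = $20
Total cost = $750.
So Bakery2→C1 carries 10 trays.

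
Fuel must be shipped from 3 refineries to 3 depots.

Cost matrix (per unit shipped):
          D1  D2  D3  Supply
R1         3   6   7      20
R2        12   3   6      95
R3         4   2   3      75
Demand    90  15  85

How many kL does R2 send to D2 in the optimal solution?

Solving gives:
  R1 to D1: 20 kL
  R2 to D2: 15 kL
  R2 to D3: 80 kL
  R3 to D1: 70 kL
  R3 to D3: 5 kL
Total cost = 880.
So R2→D2 carries 15 kL.

15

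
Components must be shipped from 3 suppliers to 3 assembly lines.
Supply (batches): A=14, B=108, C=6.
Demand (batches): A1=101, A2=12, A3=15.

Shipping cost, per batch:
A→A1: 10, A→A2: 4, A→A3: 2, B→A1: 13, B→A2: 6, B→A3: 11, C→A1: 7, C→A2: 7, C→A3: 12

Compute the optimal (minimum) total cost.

1388

A cheapest plan:
  A–A3: 14 batches
  B–A1: 95 batches
  B–A2: 12 batches
  B–A3: 1 batches
  C–A1: 6 batches
Total cost = 1388.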